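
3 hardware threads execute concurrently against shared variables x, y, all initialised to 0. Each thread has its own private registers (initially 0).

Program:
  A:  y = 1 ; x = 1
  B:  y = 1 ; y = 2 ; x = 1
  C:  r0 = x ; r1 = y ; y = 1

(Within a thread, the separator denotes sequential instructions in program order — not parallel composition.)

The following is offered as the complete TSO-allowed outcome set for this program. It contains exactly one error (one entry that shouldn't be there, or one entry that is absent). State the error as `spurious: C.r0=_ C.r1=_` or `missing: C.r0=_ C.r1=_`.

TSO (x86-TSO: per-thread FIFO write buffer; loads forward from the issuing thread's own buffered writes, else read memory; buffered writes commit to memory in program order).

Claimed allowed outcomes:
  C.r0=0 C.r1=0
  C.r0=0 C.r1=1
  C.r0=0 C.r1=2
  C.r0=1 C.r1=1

missing: C.r0=1 C.r1=2

outcome vector order: (C.r0,C.r1)
[TSO] allowed = {00, 01, 02, 11, 12}
TSO∖claimed = {12}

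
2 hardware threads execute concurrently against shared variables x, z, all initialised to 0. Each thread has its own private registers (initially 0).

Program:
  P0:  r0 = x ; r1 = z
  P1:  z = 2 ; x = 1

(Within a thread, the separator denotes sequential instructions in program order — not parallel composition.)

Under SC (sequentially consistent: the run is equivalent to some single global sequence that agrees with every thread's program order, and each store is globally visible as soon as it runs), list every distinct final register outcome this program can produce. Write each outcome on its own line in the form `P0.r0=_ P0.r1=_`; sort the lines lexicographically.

P0.r0=0 P0.r1=0
P0.r0=0 P0.r1=2
P0.r0=1 P0.r1=2

outcome vector order: (P0.r0,P0.r1)
|SC outcomes| = 3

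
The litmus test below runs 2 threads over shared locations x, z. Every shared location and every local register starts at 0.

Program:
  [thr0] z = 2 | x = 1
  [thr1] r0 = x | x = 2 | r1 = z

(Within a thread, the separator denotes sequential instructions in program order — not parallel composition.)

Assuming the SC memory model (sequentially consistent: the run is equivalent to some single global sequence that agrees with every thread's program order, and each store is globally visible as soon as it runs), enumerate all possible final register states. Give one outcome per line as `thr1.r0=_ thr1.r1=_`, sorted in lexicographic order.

outcome vector order: (thr1.r0,thr1.r1)
|SC outcomes| = 3

thr1.r0=0 thr1.r1=0
thr1.r0=0 thr1.r1=2
thr1.r0=1 thr1.r1=2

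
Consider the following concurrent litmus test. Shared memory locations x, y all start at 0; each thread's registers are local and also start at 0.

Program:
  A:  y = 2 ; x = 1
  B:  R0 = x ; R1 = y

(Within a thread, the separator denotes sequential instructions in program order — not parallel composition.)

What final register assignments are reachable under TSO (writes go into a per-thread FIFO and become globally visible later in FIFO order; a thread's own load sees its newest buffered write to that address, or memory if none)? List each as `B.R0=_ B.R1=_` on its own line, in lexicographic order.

outcome vector order: (B.R0,B.R1)
|TSO outcomes| = 3

B.R0=0 B.R1=0
B.R0=0 B.R1=2
B.R0=1 B.R1=2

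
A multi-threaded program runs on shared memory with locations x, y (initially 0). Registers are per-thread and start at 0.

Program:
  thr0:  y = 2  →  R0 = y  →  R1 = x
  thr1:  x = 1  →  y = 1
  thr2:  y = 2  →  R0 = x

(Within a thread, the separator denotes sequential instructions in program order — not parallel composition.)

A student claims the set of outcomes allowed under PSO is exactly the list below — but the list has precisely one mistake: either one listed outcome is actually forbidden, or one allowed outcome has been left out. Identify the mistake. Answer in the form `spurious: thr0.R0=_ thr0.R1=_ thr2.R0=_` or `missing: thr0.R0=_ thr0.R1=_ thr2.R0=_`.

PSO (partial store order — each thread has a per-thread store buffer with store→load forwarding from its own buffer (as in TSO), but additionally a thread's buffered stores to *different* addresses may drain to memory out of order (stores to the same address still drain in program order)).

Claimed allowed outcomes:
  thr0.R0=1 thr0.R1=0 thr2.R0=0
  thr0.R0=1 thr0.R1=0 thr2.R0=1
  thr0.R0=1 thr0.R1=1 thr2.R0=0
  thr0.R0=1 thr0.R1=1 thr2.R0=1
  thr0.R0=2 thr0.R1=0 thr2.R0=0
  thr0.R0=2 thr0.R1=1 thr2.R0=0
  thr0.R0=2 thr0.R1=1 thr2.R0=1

missing: thr0.R0=2 thr0.R1=0 thr2.R0=1

outcome vector order: (thr0.R0,thr0.R1,thr2.R0)
PSO (8): 100, 101, 110, 111, 200, 201, 210, 211
PSO∖claimed = {201}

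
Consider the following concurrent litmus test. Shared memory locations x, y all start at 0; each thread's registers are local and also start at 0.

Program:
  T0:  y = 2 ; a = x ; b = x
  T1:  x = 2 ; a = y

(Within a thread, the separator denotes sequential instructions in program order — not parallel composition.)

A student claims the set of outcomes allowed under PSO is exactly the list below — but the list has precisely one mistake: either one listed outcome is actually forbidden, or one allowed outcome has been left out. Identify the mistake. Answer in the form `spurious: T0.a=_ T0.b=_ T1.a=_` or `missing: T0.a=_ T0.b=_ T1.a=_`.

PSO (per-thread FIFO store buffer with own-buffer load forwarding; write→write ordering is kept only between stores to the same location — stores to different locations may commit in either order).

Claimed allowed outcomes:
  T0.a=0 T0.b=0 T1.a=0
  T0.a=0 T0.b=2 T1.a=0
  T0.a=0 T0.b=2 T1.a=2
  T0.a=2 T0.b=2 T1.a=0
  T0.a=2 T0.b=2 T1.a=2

outcome vector order: (T0.a,T0.b,T1.a)
PSO (6): 0/0/0, 0/0/2, 0/2/0, 0/2/2, 2/2/0, 2/2/2
PSO∖claimed = {0/0/2}

missing: T0.a=0 T0.b=0 T1.a=2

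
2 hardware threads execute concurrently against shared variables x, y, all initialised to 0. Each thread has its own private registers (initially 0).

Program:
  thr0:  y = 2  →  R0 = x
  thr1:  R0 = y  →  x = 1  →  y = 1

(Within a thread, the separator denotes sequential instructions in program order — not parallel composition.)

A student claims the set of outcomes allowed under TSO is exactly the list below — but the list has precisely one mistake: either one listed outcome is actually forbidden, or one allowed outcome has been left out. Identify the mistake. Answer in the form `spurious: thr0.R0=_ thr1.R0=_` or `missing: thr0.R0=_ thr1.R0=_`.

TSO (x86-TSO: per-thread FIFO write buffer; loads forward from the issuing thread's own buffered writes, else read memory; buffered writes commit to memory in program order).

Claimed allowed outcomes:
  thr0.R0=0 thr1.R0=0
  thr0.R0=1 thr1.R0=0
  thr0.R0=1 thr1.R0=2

outcome vector order: (thr0.R0,thr1.R0)
[TSO] allowed = {<0 0>, <0 2>, <1 0>, <1 2>}
TSO∖claimed = {<0 2>}

missing: thr0.R0=0 thr1.R0=2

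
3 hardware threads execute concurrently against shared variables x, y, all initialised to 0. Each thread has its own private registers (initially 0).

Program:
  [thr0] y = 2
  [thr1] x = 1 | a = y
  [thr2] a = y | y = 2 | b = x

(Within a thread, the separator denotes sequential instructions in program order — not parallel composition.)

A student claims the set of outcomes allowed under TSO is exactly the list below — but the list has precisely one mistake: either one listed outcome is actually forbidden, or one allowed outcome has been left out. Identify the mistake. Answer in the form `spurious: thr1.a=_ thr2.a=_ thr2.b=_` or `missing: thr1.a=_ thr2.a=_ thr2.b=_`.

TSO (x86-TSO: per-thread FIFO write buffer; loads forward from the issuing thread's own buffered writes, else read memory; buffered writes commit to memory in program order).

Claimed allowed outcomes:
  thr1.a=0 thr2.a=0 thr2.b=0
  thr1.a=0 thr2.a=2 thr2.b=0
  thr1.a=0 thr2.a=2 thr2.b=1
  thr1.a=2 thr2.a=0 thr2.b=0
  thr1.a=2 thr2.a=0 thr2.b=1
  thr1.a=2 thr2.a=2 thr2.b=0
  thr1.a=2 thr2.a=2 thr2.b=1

missing: thr1.a=0 thr2.a=0 thr2.b=1

outcome vector order: (thr1.a,thr2.a,thr2.b)
TSO: 8 outcomes — {<0 0 0>, <0 0 1>, <0 2 0>, <0 2 1>, <2 0 0>, <2 0 1>, <2 2 0>, <2 2 1>}
TSO∖claimed = {<0 0 1>}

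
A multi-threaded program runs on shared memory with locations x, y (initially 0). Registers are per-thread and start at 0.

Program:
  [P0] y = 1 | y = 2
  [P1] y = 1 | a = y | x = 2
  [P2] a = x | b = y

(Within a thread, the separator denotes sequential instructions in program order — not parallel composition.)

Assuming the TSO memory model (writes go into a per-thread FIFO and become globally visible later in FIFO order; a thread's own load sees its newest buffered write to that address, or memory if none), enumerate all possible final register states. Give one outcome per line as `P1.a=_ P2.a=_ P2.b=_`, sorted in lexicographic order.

outcome vector order: (P1.a,P2.a,P2.b)
|TSO outcomes| = 9

P1.a=1 P2.a=0 P2.b=0
P1.a=1 P2.a=0 P2.b=1
P1.a=1 P2.a=0 P2.b=2
P1.a=1 P2.a=2 P2.b=1
P1.a=1 P2.a=2 P2.b=2
P1.a=2 P2.a=0 P2.b=0
P1.a=2 P2.a=0 P2.b=1
P1.a=2 P2.a=0 P2.b=2
P1.a=2 P2.a=2 P2.b=2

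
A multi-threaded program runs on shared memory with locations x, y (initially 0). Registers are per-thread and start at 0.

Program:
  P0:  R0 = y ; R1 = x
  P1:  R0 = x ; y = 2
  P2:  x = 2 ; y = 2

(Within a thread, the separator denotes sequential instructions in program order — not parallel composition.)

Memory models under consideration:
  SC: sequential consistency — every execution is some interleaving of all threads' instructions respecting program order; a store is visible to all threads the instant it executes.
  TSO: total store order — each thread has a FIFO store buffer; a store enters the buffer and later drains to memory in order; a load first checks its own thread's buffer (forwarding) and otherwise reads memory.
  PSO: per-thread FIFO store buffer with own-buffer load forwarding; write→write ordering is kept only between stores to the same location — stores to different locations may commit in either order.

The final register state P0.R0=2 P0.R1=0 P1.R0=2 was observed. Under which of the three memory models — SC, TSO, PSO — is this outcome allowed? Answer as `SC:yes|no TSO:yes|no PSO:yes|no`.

outcome vector order: (P0.R0,P0.R1,P1.R0)
SC (7): 000; 002; 020; 022; 200; 220; 222
TSO (7): 000; 002; 020; 022; 200; 220; 222
PSO (8): 000; 002; 020; 022; 200; 202; 220; 222
target 202 ∈ {PSO}

SC:no TSO:no PSO:yes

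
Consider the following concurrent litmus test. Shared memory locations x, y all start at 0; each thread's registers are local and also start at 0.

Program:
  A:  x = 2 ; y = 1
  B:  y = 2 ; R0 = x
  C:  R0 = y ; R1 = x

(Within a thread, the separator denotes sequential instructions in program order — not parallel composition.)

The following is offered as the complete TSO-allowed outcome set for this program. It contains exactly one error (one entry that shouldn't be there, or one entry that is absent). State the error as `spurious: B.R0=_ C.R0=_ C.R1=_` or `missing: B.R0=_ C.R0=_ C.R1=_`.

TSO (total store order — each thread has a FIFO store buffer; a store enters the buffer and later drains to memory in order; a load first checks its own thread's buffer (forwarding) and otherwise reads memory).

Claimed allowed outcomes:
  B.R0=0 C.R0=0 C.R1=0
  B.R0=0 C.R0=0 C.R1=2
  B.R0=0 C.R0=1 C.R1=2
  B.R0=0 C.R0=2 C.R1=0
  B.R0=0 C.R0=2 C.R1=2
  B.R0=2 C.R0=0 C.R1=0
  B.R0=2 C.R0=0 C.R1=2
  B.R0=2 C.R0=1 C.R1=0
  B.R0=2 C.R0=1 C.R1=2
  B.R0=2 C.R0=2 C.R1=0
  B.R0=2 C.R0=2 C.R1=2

outcome vector order: (B.R0,C.R0,C.R1)
[TSO] allowed = {000 002 012 020 022 200 202 212 220 222}
claimed∖TSO = {210}

spurious: B.R0=2 C.R0=1 C.R1=0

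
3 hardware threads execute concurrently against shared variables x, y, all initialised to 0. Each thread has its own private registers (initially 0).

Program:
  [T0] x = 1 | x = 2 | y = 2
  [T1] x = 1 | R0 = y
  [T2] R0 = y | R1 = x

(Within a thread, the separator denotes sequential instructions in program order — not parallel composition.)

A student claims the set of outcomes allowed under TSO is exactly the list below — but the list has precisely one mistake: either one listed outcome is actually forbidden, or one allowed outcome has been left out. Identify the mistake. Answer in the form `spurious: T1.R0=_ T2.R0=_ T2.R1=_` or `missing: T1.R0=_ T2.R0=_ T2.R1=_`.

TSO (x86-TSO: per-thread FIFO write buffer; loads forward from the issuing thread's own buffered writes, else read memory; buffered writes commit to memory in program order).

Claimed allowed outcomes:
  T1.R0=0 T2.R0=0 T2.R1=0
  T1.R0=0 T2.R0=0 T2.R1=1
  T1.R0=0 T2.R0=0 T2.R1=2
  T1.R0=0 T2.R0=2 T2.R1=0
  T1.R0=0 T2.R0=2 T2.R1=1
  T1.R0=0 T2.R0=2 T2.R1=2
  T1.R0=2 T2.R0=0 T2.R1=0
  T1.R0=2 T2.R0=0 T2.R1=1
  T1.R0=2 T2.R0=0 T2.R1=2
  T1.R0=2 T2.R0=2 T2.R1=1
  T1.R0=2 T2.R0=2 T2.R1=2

spurious: T1.R0=0 T2.R0=2 T2.R1=0

outcome vector order: (T1.R0,T2.R0,T2.R1)
under TSO → <0 0 0>; <0 0 1>; <0 0 2>; <0 2 1>; <0 2 2>; <2 0 0>; <2 0 1>; <2 0 2>; <2 2 1>; <2 2 2>
claimed∖TSO = {<0 2 0>}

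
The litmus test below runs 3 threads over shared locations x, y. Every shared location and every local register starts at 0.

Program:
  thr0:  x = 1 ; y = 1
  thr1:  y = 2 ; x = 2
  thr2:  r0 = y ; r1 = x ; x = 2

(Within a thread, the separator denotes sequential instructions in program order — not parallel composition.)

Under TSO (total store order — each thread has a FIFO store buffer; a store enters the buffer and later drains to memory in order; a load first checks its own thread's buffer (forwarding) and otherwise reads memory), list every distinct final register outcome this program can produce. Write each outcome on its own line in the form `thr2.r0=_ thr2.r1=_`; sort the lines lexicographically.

thr2.r0=0 thr2.r1=0
thr2.r0=0 thr2.r1=1
thr2.r0=0 thr2.r1=2
thr2.r0=1 thr2.r1=1
thr2.r0=1 thr2.r1=2
thr2.r0=2 thr2.r1=0
thr2.r0=2 thr2.r1=1
thr2.r0=2 thr2.r1=2

outcome vector order: (thr2.r0,thr2.r1)
|TSO outcomes| = 8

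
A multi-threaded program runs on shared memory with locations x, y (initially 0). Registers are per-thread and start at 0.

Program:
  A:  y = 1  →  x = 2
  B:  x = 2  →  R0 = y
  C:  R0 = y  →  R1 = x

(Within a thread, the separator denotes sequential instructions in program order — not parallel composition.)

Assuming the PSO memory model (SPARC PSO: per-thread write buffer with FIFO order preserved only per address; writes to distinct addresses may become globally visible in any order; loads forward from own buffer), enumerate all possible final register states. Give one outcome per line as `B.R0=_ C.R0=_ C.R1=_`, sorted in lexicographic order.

outcome vector order: (B.R0,C.R0,C.R1)
|PSO outcomes| = 8

B.R0=0 C.R0=0 C.R1=0
B.R0=0 C.R0=0 C.R1=2
B.R0=0 C.R0=1 C.R1=0
B.R0=0 C.R0=1 C.R1=2
B.R0=1 C.R0=0 C.R1=0
B.R0=1 C.R0=0 C.R1=2
B.R0=1 C.R0=1 C.R1=0
B.R0=1 C.R0=1 C.R1=2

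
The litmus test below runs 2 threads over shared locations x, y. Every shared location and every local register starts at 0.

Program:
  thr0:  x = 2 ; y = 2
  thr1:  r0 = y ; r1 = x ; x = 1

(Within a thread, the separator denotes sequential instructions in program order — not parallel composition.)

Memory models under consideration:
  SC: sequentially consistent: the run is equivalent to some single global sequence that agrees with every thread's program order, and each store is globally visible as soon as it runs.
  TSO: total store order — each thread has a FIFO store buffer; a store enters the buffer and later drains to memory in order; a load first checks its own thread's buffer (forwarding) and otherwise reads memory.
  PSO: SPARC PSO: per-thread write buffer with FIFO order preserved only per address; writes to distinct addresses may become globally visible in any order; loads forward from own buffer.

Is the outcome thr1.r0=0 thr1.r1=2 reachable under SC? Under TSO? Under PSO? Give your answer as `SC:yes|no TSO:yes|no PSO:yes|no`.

outcome vector order: (thr1.r0,thr1.r1)
SC (3): (0,0); (0,2); (2,2)
TSO (3): (0,0); (0,2); (2,2)
PSO (4): (0,0); (0,2); (2,0); (2,2)
target (0,2) ∈ {SC,TSO,PSO}

SC:yes TSO:yes PSO:yes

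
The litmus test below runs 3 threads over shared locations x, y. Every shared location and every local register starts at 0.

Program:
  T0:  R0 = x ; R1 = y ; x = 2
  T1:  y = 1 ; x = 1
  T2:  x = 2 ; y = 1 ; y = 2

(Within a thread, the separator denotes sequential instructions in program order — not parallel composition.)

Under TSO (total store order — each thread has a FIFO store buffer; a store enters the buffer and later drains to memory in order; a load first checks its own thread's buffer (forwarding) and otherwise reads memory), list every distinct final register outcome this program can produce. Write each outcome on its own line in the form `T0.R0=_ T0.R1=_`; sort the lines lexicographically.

outcome vector order: (T0.R0,T0.R1)
|TSO outcomes| = 8

T0.R0=0 T0.R1=0
T0.R0=0 T0.R1=1
T0.R0=0 T0.R1=2
T0.R0=1 T0.R1=1
T0.R0=1 T0.R1=2
T0.R0=2 T0.R1=0
T0.R0=2 T0.R1=1
T0.R0=2 T0.R1=2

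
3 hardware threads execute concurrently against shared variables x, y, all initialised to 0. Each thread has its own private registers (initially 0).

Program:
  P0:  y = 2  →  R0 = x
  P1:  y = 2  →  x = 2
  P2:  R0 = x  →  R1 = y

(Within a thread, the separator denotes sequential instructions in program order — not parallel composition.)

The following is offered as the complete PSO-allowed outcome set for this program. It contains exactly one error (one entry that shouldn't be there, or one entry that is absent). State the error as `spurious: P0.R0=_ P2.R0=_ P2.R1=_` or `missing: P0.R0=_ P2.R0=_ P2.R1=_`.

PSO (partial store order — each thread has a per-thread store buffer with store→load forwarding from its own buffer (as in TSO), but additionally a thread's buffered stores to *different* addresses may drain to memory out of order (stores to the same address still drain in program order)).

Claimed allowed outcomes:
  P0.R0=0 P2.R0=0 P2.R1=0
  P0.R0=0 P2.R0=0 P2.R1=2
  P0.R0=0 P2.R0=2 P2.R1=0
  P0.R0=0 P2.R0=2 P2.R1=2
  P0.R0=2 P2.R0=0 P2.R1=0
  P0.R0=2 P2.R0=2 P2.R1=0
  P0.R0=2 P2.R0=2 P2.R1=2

outcome vector order: (P0.R0,P2.R0,P2.R1)
PSO (8): <0 0 0>, <0 0 2>, <0 2 0>, <0 2 2>, <2 0 0>, <2 0 2>, <2 2 0>, <2 2 2>
PSO∖claimed = {<2 0 2>}

missing: P0.R0=2 P2.R0=0 P2.R1=2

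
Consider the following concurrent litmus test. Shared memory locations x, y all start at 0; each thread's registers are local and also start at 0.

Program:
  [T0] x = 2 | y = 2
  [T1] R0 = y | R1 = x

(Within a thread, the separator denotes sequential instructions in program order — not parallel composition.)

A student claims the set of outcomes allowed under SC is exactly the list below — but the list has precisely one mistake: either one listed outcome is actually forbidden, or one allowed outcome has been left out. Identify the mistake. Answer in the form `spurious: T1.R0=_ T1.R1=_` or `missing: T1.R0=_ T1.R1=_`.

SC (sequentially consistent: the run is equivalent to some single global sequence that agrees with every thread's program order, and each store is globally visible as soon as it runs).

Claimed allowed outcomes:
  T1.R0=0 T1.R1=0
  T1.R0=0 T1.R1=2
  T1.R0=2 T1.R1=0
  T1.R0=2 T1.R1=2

outcome vector order: (T1.R0,T1.R1)
SC (3): <0 0>; <0 2>; <2 2>
claimed∖SC = {<2 0>}

spurious: T1.R0=2 T1.R1=0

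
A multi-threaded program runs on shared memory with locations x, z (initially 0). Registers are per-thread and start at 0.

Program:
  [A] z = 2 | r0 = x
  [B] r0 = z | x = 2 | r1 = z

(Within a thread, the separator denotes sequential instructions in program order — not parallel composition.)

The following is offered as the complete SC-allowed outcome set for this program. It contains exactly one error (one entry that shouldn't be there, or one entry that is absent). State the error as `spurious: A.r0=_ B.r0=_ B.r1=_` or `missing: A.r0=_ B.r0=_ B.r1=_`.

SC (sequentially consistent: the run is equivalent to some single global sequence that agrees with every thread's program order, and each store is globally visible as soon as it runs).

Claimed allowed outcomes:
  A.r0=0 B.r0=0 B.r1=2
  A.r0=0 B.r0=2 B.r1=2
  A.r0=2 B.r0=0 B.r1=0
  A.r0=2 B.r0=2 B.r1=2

outcome vector order: (A.r0,B.r0,B.r1)
under SC → <0 0 2>, <0 2 2>, <2 0 0>, <2 0 2>, <2 2 2>
SC∖claimed = {<2 0 2>}

missing: A.r0=2 B.r0=0 B.r1=2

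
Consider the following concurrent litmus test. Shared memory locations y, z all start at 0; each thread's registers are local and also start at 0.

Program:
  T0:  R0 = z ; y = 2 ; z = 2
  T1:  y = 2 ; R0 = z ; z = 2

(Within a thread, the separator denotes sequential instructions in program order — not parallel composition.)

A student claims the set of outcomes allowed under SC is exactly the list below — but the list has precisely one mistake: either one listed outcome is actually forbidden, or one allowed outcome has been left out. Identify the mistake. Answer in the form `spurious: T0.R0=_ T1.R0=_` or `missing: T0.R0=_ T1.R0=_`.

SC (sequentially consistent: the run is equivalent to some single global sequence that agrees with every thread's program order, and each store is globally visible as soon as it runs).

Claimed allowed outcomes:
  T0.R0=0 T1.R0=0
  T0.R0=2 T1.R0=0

outcome vector order: (T0.R0,T1.R0)
[SC] allowed = {(0,0) (0,2) (2,0)}
SC∖claimed = {(0,2)}

missing: T0.R0=0 T1.R0=2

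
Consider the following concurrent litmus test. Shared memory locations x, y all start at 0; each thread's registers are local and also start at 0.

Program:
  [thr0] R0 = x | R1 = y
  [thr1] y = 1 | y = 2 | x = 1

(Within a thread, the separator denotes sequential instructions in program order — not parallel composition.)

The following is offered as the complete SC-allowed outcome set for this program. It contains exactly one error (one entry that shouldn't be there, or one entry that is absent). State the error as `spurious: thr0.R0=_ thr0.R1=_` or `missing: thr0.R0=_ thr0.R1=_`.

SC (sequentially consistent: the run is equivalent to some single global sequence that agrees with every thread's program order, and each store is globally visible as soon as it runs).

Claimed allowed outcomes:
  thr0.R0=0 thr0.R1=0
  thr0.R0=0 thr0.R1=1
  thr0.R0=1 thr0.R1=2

missing: thr0.R0=0 thr0.R1=2

outcome vector order: (thr0.R0,thr0.R1)
SC: 4 outcomes — {(0,0); (0,1); (0,2); (1,2)}
SC∖claimed = {(0,2)}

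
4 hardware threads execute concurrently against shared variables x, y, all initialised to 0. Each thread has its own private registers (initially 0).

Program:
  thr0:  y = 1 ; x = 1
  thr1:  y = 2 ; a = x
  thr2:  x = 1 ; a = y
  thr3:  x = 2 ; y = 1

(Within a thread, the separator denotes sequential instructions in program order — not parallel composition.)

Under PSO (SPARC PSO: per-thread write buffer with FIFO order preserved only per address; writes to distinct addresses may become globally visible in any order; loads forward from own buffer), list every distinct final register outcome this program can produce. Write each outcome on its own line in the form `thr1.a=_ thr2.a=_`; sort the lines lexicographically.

thr1.a=0 thr2.a=0
thr1.a=0 thr2.a=1
thr1.a=0 thr2.a=2
thr1.a=1 thr2.a=0
thr1.a=1 thr2.a=1
thr1.a=1 thr2.a=2
thr1.a=2 thr2.a=0
thr1.a=2 thr2.a=1
thr1.a=2 thr2.a=2

outcome vector order: (thr1.a,thr2.a)
|PSO outcomes| = 9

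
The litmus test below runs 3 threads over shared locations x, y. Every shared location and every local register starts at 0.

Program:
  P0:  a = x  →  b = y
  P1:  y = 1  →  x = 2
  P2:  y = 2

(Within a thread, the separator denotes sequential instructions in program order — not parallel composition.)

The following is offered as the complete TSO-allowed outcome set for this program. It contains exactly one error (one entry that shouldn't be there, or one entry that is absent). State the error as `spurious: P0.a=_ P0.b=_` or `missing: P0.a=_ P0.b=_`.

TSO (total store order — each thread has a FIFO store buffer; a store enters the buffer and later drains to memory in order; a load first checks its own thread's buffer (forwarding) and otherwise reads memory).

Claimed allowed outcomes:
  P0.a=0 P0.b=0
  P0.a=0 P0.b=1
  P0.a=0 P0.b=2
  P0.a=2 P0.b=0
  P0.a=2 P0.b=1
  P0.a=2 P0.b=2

spurious: P0.a=2 P0.b=0

outcome vector order: (P0.a,P0.b)
TSO (5): (0,0); (0,1); (0,2); (2,1); (2,2)
claimed∖TSO = {(2,0)}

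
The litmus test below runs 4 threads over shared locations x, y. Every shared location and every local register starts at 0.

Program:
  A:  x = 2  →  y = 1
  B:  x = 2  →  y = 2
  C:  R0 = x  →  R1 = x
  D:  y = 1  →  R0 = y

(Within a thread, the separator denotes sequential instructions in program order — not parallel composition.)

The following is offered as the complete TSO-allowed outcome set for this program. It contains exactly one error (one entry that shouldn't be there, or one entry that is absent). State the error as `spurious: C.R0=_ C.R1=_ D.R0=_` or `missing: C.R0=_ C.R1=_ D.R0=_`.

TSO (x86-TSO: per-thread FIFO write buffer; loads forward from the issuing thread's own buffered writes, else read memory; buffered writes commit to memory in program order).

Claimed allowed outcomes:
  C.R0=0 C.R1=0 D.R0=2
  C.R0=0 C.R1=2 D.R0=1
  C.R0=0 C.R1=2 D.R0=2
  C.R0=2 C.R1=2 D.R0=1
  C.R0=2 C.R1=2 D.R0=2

outcome vector order: (C.R0,C.R1,D.R0)
under TSO → <0 0 1>; <0 0 2>; <0 2 1>; <0 2 2>; <2 2 1>; <2 2 2>
TSO∖claimed = {<0 0 1>}

missing: C.R0=0 C.R1=0 D.R0=1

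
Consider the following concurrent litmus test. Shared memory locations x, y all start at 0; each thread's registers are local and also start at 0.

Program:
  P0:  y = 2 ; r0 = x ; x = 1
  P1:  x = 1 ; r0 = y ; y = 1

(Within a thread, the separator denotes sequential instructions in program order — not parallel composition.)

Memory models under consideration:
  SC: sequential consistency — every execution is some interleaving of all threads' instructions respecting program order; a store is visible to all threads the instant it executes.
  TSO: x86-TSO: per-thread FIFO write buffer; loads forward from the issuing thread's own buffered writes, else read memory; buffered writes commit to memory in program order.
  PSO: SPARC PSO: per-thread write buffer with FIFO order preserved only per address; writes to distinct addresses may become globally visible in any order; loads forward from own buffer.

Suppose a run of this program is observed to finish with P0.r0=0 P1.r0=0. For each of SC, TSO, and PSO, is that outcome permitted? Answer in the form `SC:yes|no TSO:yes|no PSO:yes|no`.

SC:no TSO:yes PSO:yes

outcome vector order: (P0.r0,P1.r0)
[SC] allowed = {(0,2); (1,0); (1,2)}
[TSO] allowed = {(0,0); (0,2); (1,0); (1,2)}
[PSO] allowed = {(0,0); (0,2); (1,0); (1,2)}
target (0,0) ∈ {TSO,PSO}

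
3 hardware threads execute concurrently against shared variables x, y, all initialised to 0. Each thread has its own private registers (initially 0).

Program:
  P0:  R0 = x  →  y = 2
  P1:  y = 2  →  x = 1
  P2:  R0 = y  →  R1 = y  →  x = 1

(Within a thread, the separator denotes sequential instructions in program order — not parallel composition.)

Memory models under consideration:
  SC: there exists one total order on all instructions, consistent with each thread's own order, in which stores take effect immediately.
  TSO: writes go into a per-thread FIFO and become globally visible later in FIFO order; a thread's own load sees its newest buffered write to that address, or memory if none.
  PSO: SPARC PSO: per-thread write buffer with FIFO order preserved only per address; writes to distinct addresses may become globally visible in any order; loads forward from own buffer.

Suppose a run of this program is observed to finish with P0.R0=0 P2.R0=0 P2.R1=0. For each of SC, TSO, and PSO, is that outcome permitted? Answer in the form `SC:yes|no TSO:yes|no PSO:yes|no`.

SC:yes TSO:yes PSO:yes

outcome vector order: (P0.R0,P2.R0,P2.R1)
SC (6): (0,0,0); (0,0,2); (0,2,2); (1,0,0); (1,0,2); (1,2,2)
TSO (6): (0,0,0); (0,0,2); (0,2,2); (1,0,0); (1,0,2); (1,2,2)
PSO (6): (0,0,0); (0,0,2); (0,2,2); (1,0,0); (1,0,2); (1,2,2)
target (0,0,0) ∈ {SC,TSO,PSO}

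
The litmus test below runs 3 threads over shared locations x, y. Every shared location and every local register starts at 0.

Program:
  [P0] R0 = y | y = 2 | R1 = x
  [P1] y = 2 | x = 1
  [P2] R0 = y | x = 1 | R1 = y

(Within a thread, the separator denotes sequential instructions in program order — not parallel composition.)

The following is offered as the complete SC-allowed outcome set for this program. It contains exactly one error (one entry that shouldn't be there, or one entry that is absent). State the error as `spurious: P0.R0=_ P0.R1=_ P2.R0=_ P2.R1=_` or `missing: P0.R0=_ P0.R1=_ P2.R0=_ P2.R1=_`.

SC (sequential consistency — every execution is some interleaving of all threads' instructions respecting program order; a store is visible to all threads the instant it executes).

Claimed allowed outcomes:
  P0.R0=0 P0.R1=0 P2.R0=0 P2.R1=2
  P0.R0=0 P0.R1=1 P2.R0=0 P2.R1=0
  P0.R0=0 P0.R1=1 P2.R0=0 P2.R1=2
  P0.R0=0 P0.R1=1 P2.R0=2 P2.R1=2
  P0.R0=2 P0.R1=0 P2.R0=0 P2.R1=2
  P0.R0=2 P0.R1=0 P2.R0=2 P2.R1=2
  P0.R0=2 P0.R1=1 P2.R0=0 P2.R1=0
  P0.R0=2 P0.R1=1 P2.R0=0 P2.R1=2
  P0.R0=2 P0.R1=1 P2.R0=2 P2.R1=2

outcome vector order: (P0.R0,P0.R1,P2.R0,P2.R1)
SC (10): (0,0,0,2); (0,0,2,2); (0,1,0,0); (0,1,0,2); (0,1,2,2); (2,0,0,2); (2,0,2,2); (2,1,0,0); (2,1,0,2); (2,1,2,2)
SC∖claimed = {(0,0,2,2)}

missing: P0.R0=0 P0.R1=0 P2.R0=2 P2.R1=2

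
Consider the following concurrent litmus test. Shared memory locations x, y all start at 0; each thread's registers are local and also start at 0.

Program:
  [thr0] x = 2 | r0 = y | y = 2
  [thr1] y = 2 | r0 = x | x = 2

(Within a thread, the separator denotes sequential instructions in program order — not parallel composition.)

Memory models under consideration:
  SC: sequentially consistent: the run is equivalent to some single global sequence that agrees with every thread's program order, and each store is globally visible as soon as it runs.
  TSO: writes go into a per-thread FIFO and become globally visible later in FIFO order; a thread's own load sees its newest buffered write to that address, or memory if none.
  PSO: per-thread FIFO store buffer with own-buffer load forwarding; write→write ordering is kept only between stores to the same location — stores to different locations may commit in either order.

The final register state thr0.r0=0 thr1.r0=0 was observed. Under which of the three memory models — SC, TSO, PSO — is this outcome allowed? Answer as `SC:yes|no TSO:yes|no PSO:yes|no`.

outcome vector order: (thr0.r0,thr1.r0)
SC: 3 outcomes — {02; 20; 22}
TSO: 4 outcomes — {00; 02; 20; 22}
PSO: 4 outcomes — {00; 02; 20; 22}
target 00 ∈ {TSO,PSO}

SC:no TSO:yes PSO:yes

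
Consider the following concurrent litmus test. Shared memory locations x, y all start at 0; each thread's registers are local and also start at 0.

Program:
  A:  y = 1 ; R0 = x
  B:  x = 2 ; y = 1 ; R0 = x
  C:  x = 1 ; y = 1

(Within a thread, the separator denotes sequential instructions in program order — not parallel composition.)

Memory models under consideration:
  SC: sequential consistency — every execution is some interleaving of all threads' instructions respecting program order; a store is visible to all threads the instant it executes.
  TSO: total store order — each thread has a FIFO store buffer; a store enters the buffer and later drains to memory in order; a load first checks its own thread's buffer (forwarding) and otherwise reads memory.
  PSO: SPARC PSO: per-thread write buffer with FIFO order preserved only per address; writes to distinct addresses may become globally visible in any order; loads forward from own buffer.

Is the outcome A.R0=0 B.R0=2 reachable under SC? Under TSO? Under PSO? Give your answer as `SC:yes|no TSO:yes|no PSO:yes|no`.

SC:yes TSO:yes PSO:yes

outcome vector order: (A.R0,B.R0)
under SC → (0,1); (0,2); (1,1); (1,2); (2,1); (2,2)
under TSO → (0,1); (0,2); (1,1); (1,2); (2,1); (2,2)
under PSO → (0,1); (0,2); (1,1); (1,2); (2,1); (2,2)
target (0,2) ∈ {SC,TSO,PSO}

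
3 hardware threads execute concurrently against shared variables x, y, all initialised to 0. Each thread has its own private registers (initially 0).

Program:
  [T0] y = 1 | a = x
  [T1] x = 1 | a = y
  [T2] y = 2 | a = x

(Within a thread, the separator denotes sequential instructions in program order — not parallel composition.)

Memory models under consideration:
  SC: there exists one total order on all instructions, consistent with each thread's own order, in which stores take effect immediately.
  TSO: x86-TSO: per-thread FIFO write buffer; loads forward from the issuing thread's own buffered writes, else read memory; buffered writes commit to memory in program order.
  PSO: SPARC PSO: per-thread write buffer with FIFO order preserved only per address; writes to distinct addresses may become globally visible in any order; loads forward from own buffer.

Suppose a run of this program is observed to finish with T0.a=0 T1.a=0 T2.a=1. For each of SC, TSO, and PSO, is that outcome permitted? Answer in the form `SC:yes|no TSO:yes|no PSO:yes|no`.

outcome vector order: (T0.a,T1.a,T2.a)
SC: 9 outcomes — {(0,1,0); (0,1,1); (0,2,0); (0,2,1); (1,0,1); (1,1,0); (1,1,1); (1,2,0); (1,2,1)}
TSO: 12 outcomes — {(0,0,0); (0,0,1); (0,1,0); (0,1,1); (0,2,0); (0,2,1); (1,0,0); (1,0,1); (1,1,0); (1,1,1); (1,2,0); (1,2,1)}
PSO: 12 outcomes — {(0,0,0); (0,0,1); (0,1,0); (0,1,1); (0,2,0); (0,2,1); (1,0,0); (1,0,1); (1,1,0); (1,1,1); (1,2,0); (1,2,1)}
target (0,0,1) ∈ {TSO,PSO}

SC:no TSO:yes PSO:yes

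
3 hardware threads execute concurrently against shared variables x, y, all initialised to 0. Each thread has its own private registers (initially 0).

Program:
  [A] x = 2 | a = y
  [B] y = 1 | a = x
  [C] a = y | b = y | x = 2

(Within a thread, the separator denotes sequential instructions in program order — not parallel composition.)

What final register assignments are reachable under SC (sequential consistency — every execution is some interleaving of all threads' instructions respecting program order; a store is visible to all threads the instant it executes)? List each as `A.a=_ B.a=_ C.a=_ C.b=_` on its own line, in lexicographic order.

A.a=0 B.a=2 C.a=0 C.b=0
A.a=0 B.a=2 C.a=0 C.b=1
A.a=0 B.a=2 C.a=1 C.b=1
A.a=1 B.a=0 C.a=0 C.b=0
A.a=1 B.a=0 C.a=0 C.b=1
A.a=1 B.a=0 C.a=1 C.b=1
A.a=1 B.a=2 C.a=0 C.b=0
A.a=1 B.a=2 C.a=0 C.b=1
A.a=1 B.a=2 C.a=1 C.b=1

outcome vector order: (A.a,B.a,C.a,C.b)
|SC outcomes| = 9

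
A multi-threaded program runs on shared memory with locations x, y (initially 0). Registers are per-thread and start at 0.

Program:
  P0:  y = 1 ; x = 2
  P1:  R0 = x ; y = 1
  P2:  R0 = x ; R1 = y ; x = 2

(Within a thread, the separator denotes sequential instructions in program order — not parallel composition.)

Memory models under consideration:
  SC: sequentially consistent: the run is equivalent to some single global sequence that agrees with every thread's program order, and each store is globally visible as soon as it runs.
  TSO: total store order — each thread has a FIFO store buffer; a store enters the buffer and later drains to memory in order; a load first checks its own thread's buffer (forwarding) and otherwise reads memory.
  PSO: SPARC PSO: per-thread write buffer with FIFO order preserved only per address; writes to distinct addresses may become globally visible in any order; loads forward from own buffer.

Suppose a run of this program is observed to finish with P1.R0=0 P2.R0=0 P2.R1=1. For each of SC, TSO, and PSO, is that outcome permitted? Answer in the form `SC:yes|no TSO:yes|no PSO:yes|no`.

outcome vector order: (P1.R0,P2.R0,P2.R1)
SC: 6 outcomes — {(0,0,0), (0,0,1), (0,2,1), (2,0,0), (2,0,1), (2,2,1)}
TSO: 6 outcomes — {(0,0,0), (0,0,1), (0,2,1), (2,0,0), (2,0,1), (2,2,1)}
PSO: 8 outcomes — {(0,0,0), (0,0,1), (0,2,0), (0,2,1), (2,0,0), (2,0,1), (2,2,0), (2,2,1)}
target (0,0,1) ∈ {SC,TSO,PSO}

SC:yes TSO:yes PSO:yes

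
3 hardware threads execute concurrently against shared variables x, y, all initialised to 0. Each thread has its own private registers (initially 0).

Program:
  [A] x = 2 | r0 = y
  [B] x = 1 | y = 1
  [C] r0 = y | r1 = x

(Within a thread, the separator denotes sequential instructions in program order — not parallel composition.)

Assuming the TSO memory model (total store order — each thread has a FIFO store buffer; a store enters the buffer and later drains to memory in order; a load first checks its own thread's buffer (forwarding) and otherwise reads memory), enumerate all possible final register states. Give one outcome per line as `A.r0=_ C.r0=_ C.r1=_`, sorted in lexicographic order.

outcome vector order: (A.r0,C.r0,C.r1)
|TSO outcomes| = 10

A.r0=0 C.r0=0 C.r1=0
A.r0=0 C.r0=0 C.r1=1
A.r0=0 C.r0=0 C.r1=2
A.r0=0 C.r0=1 C.r1=1
A.r0=0 C.r0=1 C.r1=2
A.r0=1 C.r0=0 C.r1=0
A.r0=1 C.r0=0 C.r1=1
A.r0=1 C.r0=0 C.r1=2
A.r0=1 C.r0=1 C.r1=1
A.r0=1 C.r0=1 C.r1=2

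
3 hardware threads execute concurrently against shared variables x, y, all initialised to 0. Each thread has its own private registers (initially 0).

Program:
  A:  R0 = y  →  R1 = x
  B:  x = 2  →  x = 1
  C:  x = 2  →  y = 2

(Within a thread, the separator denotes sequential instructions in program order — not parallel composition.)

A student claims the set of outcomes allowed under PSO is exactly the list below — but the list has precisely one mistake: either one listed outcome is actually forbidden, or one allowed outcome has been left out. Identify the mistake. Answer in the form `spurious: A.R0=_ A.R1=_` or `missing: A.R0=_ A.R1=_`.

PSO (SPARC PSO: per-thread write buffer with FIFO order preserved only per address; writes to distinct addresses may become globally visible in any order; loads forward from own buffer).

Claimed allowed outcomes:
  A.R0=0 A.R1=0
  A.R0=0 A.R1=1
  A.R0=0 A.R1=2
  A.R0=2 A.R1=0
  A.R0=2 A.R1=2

missing: A.R0=2 A.R1=1

outcome vector order: (A.R0,A.R1)
under PSO → (0,0), (0,1), (0,2), (2,0), (2,1), (2,2)
PSO∖claimed = {(2,1)}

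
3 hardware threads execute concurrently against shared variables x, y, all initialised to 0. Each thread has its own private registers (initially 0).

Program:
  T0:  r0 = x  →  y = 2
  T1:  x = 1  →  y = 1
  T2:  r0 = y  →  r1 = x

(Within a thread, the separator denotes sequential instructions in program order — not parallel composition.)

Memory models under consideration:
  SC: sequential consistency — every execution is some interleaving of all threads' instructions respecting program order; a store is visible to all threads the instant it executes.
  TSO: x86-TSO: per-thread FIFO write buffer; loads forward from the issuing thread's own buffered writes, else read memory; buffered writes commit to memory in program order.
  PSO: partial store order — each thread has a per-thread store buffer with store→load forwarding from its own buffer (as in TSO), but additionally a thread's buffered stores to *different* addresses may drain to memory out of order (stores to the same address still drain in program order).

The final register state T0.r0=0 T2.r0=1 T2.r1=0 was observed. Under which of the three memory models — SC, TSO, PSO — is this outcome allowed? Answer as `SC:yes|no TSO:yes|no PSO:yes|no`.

outcome vector order: (T0.r0,T2.r0,T2.r1)
SC: 9 outcomes — {<0 0 0>; <0 0 1>; <0 1 1>; <0 2 0>; <0 2 1>; <1 0 0>; <1 0 1>; <1 1 1>; <1 2 1>}
TSO: 9 outcomes — {<0 0 0>; <0 0 1>; <0 1 1>; <0 2 0>; <0 2 1>; <1 0 0>; <1 0 1>; <1 1 1>; <1 2 1>}
PSO: 11 outcomes — {<0 0 0>; <0 0 1>; <0 1 0>; <0 1 1>; <0 2 0>; <0 2 1>; <1 0 0>; <1 0 1>; <1 1 0>; <1 1 1>; <1 2 1>}
target <0 1 0> ∈ {PSO}

SC:no TSO:no PSO:yes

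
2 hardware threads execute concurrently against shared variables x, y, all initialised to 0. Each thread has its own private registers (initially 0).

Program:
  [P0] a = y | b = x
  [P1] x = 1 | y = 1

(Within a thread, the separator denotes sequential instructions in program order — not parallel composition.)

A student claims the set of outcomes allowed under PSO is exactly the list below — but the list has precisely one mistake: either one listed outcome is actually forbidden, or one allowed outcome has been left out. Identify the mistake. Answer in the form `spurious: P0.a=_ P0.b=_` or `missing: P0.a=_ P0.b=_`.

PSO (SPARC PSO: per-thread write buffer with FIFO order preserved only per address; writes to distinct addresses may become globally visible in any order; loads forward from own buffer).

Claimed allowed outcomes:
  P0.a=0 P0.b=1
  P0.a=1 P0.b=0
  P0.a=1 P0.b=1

missing: P0.a=0 P0.b=0

outcome vector order: (P0.a,P0.b)
PSO: 4 outcomes — {00 01 10 11}
PSO∖claimed = {00}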